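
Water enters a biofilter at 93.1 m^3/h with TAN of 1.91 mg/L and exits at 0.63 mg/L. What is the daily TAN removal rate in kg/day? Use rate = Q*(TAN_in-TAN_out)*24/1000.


Concentration drop: TAN_in - TAN_out = 1.91 - 0.63 = 1.28 mg/L
Hourly TAN removed = Q * dTAN = 93.1 m^3/h * 1.28 mg/L = 119.168 g/h  (m^3/h * mg/L = g/h)
Daily TAN removed = 119.168 * 24 = 2860.032 g/day
Convert to kg/day: 2860.032 / 1000 = 2.860032 kg/day

2.860032 kg/day


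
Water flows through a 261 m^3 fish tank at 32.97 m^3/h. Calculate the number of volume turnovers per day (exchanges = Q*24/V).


Daily flow volume = 32.97 m^3/h * 24 h = 791.28 m^3/day
Exchanges = daily flow / tank volume = 791.28 / 261 = 3.03172 exchanges/day

3.03172 exchanges/day


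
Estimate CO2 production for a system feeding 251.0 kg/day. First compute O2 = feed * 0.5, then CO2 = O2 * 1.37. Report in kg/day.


O2 = 251.0 * 0.5 = 125.5
CO2 = 125.5 * 1.37 = 171.935

171.935 kg/day


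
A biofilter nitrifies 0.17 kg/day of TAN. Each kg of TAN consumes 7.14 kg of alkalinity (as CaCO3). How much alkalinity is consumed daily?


Alkalinity factor: 7.14 kg CaCO3 consumed per kg TAN nitrified
alk = 0.17 kg TAN * 7.14 = 1.2138 kg CaCO3/day

1.2138 kg CaCO3/day


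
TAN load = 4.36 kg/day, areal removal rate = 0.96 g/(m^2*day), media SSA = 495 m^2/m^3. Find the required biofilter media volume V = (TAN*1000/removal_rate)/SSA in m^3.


A = 4.36*1000 / 0.96 = 4541.6667 m^2
V = 4541.6667 / 495 = 9.17508

9.17508 m^3


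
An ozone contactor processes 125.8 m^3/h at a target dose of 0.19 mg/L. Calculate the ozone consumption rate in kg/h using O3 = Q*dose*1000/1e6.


O3 demand (mg/h) = Q * dose * 1000 = 125.8 * 0.19 * 1000 = 23902 mg/h
Convert mg to kg: 23902 / 1e6 = 0.023902 kg/h

0.023902 kg/h


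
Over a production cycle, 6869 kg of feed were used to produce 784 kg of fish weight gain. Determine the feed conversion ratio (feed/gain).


FCR = feed consumed / weight gained
FCR = 6869 kg / 784 kg = 8.76148

8.76148


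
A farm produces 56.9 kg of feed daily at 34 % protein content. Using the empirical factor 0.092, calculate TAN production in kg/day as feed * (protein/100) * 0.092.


Protein in feed = 56.9 * 34/100 = 19.346 kg/day
TAN = protein * 0.092 = 19.346 * 0.092 = 1.779832 kg/day

1.779832 kg/day


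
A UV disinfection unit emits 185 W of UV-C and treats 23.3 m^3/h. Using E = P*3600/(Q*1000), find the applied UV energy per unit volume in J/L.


Energy delivered per hour = 185 W * 3600 s = 666000 J/h
Volume treated per hour = 23.3 m^3/h * 1000 = 23300 L/h
dose = 666000 / 23300 = 28.5837 J/L

28.5837 J/L


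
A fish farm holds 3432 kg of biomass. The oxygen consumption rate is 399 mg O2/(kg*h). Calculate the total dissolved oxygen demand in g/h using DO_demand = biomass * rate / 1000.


Total O2 consumption (mg/h) = 3432 kg * 399 mg/(kg*h) = 1369368 mg/h
Convert to g/h: 1369368 / 1000 = 1369.368 g/h

1369.368 g/h


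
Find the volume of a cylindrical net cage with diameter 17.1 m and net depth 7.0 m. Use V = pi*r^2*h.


r = d/2 = 17.1/2 = 8.55 m
Base area = pi*r^2 = pi*8.55^2 = 229.65828 m^2
Volume = 229.65828 * 7.0 = 1607.61 m^3

1607.61 m^3


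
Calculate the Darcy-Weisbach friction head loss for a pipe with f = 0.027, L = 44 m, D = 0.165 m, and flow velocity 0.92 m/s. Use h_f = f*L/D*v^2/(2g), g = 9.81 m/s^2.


v^2 = 0.92^2 = 0.8464 m^2/s^2
L/D = 44/0.165 = 266.66667
h_f = f*(L/D)*v^2/(2g) = 0.027 * 266.66667 * 0.8464 / 19.62 = 0.310606 m

0.310606 m


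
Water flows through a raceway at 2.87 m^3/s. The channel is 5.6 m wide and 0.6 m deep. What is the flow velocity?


Cross-sectional area = W * d = 5.6 * 0.6 = 3.36 m^2
Velocity = Q / A = 2.87 / 3.36 = 0.854167 m/s

0.854167 m/s


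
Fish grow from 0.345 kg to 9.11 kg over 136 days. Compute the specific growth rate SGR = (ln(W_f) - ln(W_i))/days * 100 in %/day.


ln(W_f) = ln(9.11) = 2.2093727
ln(W_i) = ln(0.345) = -1.0642109
ln(W_f) - ln(W_i) = 2.2093727 - -1.0642109 = 3.2735836
SGR = 3.2735836 / 136 * 100 = 2.40705 %/day

2.40705 %/day


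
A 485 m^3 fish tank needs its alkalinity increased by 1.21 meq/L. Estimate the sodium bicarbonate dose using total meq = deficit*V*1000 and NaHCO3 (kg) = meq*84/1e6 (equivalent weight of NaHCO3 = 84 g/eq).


Tank volume in L = 485 m^3 * 1000 = 485000 L
Total meq required = 1.21 meq/L * 485000 L = 586850 meq
NaHCO3 mass = 586850 meq * 84 mg/meq / 1e6 = 49.2954 kg

49.2954 kg


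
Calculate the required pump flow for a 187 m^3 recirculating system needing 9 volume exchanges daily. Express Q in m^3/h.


Daily recirculation volume = 187 m^3 * 9 = 1683 m^3/day
Flow rate Q = daily volume / 24 h = 1683 / 24 = 70.125 m^3/h

70.125 m^3/h


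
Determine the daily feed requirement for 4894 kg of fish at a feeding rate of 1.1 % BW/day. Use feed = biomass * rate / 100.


Feeding rate fraction = 1.1% / 100 = 0.011
Daily feed = 4894 kg * 0.011 = 53.834 kg/day

53.834 kg/day


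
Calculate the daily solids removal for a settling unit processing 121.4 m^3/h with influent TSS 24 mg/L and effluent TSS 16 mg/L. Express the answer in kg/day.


Concentration drop: TSS_in - TSS_out = 24 - 16 = 8 mg/L
Hourly solids removed = Q * dTSS = 121.4 m^3/h * 8 mg/L = 971.2 g/h  (m^3/h * mg/L = g/h)
Daily solids removed = 971.2 * 24 = 23308.8 g/day
Convert g to kg: 23308.8 / 1000 = 23.3088 kg/day

23.3088 kg/day


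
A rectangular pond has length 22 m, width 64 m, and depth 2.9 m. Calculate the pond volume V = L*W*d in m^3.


Base area = L * W = 22 * 64 = 1408 m^2
Volume = area * depth = 1408 * 2.9 = 4083.2 m^3

4083.2 m^3


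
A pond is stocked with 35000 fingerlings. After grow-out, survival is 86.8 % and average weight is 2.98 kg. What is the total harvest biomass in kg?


Survivors = 35000 * 86.8/100 = 30380 fish
Harvest biomass = survivors * W_f = 30380 * 2.98 = 90532.4 kg

90532.4 kg


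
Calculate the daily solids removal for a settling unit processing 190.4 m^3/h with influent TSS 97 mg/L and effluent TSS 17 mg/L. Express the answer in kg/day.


Concentration drop: TSS_in - TSS_out = 97 - 17 = 80 mg/L
Hourly solids removed = Q * dTSS = 190.4 m^3/h * 80 mg/L = 15232 g/h  (m^3/h * mg/L = g/h)
Daily solids removed = 15232 * 24 = 365568 g/day
Convert g to kg: 365568 / 1000 = 365.568 kg/day

365.568 kg/day


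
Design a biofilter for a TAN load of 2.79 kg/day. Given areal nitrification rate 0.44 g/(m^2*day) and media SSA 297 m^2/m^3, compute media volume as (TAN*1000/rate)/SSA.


A = 2.79*1000 / 0.44 = 6340.9091 m^2
V = 6340.9091 / 297 = 21.3499

21.3499 m^3


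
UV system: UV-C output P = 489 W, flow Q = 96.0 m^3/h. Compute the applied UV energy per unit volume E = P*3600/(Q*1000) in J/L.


Energy delivered per hour = 489 W * 3600 s = 1760400 J/h
Volume treated per hour = 96.0 m^3/h * 1000 = 96000 L/h
dose = 1760400 / 96000 = 18.3375 J/L

18.3375 J/L


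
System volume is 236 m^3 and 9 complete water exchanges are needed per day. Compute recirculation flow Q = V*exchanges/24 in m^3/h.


Daily recirculation volume = 236 m^3 * 9 = 2124 m^3/day
Flow rate Q = daily volume / 24 h = 2124 / 24 = 88.5 m^3/h

88.5 m^3/h


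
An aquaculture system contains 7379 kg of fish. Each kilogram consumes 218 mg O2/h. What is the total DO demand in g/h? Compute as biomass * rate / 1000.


Total O2 consumption (mg/h) = 7379 kg * 218 mg/(kg*h) = 1608622 mg/h
Convert to g/h: 1608622 / 1000 = 1608.622 g/h

1608.622 g/h


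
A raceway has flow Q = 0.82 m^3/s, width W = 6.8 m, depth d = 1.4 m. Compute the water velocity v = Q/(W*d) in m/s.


Cross-sectional area = W * d = 6.8 * 1.4 = 9.52 m^2
Velocity = Q / A = 0.82 / 9.52 = 0.0861345 m/s

0.0861345 m/s


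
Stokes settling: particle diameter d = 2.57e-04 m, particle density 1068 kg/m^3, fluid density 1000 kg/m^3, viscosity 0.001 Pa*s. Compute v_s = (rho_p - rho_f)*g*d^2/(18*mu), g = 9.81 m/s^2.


Density difference: rho_p - rho_f = 1068 - 1000 = 68 kg/m^3
d^2 = (2.57e-04)^2 = 6.6049e-08 m^2
Numerator = (rho_p - rho_f) * g * d^2 = 68 * 9.81 * 6.6049e-08 = 4.4059967e-05
Denominator = 18 * mu = 18 * 0.001 = 0.018
v_s = 4.4059967e-05 / 0.018 = 0.00244778 m/s
Check: Re = rho_f * v_s * d / mu = 1000 * 0.00244778 * 2.57e-04 / 0.001 = 0.629 < 1, so Stokes' law applies.

0.00244778 m/s


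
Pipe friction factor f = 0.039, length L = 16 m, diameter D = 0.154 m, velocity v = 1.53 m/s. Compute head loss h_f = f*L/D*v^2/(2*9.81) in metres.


v^2 = 1.53^2 = 2.3409 m^2/s^2
L/D = 16/0.154 = 103.8961
h_f = f*(L/D)*v^2/(2g) = 0.039 * 103.8961 * 2.3409 / 19.62 = 0.483446 m

0.483446 m


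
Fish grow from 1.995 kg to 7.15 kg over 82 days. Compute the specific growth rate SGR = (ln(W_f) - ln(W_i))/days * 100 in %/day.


ln(W_f) = ln(7.15) = 1.9671124
ln(W_i) = ln(1.995) = 0.69064405
ln(W_f) - ln(W_i) = 1.9671124 - 0.69064405 = 1.2764684
SGR = 1.2764684 / 82 * 100 = 1.55667 %/day

1.55667 %/day


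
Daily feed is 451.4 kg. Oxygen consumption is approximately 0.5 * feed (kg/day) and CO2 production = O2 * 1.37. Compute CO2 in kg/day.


O2 = 451.4 * 0.5 = 225.7
CO2 = 225.7 * 1.37 = 309.209

309.209 kg/day


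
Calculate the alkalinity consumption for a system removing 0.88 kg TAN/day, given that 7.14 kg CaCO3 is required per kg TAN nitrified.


Alkalinity factor: 7.14 kg CaCO3 consumed per kg TAN nitrified
alk = 0.88 kg TAN * 7.14 = 6.2832 kg CaCO3/day

6.2832 kg CaCO3/day


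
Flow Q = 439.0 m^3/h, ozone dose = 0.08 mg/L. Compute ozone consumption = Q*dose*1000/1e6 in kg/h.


O3 demand (mg/h) = Q * dose * 1000 = 439.0 * 0.08 * 1000 = 35120 mg/h
Convert mg to kg: 35120 / 1e6 = 0.03512 kg/h

0.03512 kg/h


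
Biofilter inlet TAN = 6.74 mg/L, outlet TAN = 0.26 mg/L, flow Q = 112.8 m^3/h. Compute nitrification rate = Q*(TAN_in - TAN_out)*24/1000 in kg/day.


Concentration drop: TAN_in - TAN_out = 6.74 - 0.26 = 6.48 mg/L
Hourly TAN removed = Q * dTAN = 112.8 m^3/h * 6.48 mg/L = 730.944 g/h  (m^3/h * mg/L = g/h)
Daily TAN removed = 730.944 * 24 = 17542.656 g/day
Convert to kg/day: 17542.656 / 1000 = 17.542656 kg/day

17.542656 kg/day


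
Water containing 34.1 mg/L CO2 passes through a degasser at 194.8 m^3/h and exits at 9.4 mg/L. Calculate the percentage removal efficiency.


CO2_out / CO2_in = 9.4 / 34.1 = 0.27565982
Fraction remaining = 0.27565982
efficiency = (1 - 0.27565982) * 100 = 72.434 %

72.434 %


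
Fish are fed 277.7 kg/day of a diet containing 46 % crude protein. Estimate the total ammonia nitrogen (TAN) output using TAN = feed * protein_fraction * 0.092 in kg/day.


Protein in feed = 277.7 * 46/100 = 127.742 kg/day
TAN = protein * 0.092 = 127.742 * 0.092 = 11.752264 kg/day

11.752264 kg/day


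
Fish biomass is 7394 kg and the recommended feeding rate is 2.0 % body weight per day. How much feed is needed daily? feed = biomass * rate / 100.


Feeding rate fraction = 2.0% / 100 = 0.02
Daily feed = 7394 kg * 0.02 = 147.88 kg/day

147.88 kg/day


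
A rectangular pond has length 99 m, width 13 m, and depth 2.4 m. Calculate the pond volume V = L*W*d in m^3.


Base area = L * W = 99 * 13 = 1287 m^2
Volume = area * depth = 1287 * 2.4 = 3088.8 m^3

3088.8 m^3


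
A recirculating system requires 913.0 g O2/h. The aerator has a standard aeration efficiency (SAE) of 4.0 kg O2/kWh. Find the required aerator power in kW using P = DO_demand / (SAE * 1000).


SAE in g O2/kWh = 4.0 * 1000 = 4000 g/kWh
P = DO_demand / SAE_g = 913.0 / 4000 = 0.22825 kW

0.22825 kW


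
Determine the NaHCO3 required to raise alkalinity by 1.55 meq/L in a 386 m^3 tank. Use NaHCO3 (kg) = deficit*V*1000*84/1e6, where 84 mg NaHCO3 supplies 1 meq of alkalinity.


Tank volume in L = 386 m^3 * 1000 = 386000 L
Total meq required = 1.55 meq/L * 386000 L = 598300 meq
NaHCO3 mass = 598300 meq * 84 mg/meq / 1e6 = 50.2572 kg

50.2572 kg


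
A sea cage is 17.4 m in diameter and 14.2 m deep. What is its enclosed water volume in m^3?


r = d/2 = 17.4/2 = 8.7 m
Base area = pi*r^2 = pi*8.7^2 = 237.78715 m^2
Volume = 237.78715 * 14.2 = 3376.58 m^3

3376.58 m^3


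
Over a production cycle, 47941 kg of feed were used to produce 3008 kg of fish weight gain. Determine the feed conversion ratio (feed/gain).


FCR = feed consumed / weight gained
FCR = 47941 kg / 3008 kg = 15.9378

15.9378


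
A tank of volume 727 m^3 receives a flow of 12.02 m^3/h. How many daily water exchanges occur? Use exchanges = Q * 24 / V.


Daily flow volume = 12.02 m^3/h * 24 h = 288.48 m^3/day
Exchanges = daily flow / tank volume = 288.48 / 727 = 0.396809 exchanges/day

0.396809 exchanges/day


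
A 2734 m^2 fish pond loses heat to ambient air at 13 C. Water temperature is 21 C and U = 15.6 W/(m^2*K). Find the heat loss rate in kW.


Temperature difference dT = 21 - 13 = 8 K
Heat loss (W) = U * A * dT = 15.6 * 2734 * 8 = 341203.2 W
Convert to kW: 341203.2 / 1000 = 341.2032 kW

341.2032 kW


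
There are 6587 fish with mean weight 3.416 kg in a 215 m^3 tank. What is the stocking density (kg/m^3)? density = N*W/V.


Total biomass = 6587 fish * 3.416 kg = 22501.192 kg
Density = total biomass / volume = 22501.192 / 215 = 104.657 kg/m^3

104.657 kg/m^3


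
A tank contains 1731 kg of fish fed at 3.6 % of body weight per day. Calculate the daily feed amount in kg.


Feeding rate fraction = 3.6% / 100 = 0.036
Daily feed = 1731 kg * 0.036 = 62.316 kg/day

62.316 kg/day


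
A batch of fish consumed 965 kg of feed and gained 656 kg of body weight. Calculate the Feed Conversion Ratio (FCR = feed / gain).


FCR = feed consumed / weight gained
FCR = 965 kg / 656 kg = 1.47104

1.47104


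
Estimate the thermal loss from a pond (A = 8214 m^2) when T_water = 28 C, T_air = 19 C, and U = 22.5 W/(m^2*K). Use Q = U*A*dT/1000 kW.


Temperature difference dT = 28 - 19 = 9 K
Heat loss (W) = U * A * dT = 22.5 * 8214 * 9 = 1663335 W
Convert to kW: 1663335 / 1000 = 1663.335 kW

1663.335 kW


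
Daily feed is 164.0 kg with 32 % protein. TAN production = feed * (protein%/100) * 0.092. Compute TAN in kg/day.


Protein in feed = 164.0 * 32/100 = 52.48 kg/day
TAN = protein * 0.092 = 52.48 * 0.092 = 4.82816 kg/day

4.82816 kg/day


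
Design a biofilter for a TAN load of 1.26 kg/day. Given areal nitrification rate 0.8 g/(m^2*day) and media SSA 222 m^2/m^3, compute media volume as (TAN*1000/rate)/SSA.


A = 1.26*1000 / 0.8 = 1575 m^2
V = 1575 / 222 = 7.09459

7.09459 m^3


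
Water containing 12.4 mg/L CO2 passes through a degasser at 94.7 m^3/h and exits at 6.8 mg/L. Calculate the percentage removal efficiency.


CO2_out / CO2_in = 6.8 / 12.4 = 0.5483871
Fraction remaining = 0.5483871
efficiency = (1 - 0.5483871) * 100 = 45.1613 %

45.1613 %


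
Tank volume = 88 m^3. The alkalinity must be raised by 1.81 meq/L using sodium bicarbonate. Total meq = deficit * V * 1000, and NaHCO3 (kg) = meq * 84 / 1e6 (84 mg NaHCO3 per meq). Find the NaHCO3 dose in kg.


Tank volume in L = 88 m^3 * 1000 = 88000 L
Total meq required = 1.81 meq/L * 88000 L = 159280 meq
NaHCO3 mass = 159280 meq * 84 mg/meq / 1e6 = 13.3795 kg

13.3795 kg


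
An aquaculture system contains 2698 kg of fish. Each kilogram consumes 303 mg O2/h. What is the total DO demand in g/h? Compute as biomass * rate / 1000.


Total O2 consumption (mg/h) = 2698 kg * 303 mg/(kg*h) = 817494 mg/h
Convert to g/h: 817494 / 1000 = 817.494 g/h

817.494 g/h


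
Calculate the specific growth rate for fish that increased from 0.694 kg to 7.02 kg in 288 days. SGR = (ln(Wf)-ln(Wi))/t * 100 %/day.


ln(W_f) = ln(7.02) = 1.9487632
ln(W_i) = ln(0.694) = -0.36528332
ln(W_f) - ln(W_i) = 1.9487632 - -0.36528332 = 2.3140465
SGR = 2.3140465 / 288 * 100 = 0.803488 %/day

0.803488 %/day


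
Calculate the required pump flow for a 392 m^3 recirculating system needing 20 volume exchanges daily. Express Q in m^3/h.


Daily recirculation volume = 392 m^3 * 20 = 7840 m^3/day
Flow rate Q = daily volume / 24 h = 7840 / 24 = 326.667 m^3/h

326.667 m^3/h


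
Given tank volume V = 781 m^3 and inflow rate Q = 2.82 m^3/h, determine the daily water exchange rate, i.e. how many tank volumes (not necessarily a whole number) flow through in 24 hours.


Daily flow volume = 2.82 m^3/h * 24 h = 67.68 m^3/day
Exchanges = daily flow / tank volume = 67.68 / 781 = 0.0866581 exchanges/day

0.0866581 exchanges/day


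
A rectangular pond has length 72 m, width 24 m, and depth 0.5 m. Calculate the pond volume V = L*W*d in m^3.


Base area = L * W = 72 * 24 = 1728 m^2
Volume = area * depth = 1728 * 0.5 = 864 m^3

864 m^3


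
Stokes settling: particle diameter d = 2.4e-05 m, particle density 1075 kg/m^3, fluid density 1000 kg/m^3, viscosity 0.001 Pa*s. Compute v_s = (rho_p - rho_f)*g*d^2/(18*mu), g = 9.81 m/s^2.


Density difference: rho_p - rho_f = 1075 - 1000 = 75 kg/m^3
d^2 = (2.4e-05)^2 = 5.76e-10 m^2
Numerator = (rho_p - rho_f) * g * d^2 = 75 * 9.81 * 5.76e-10 = 4.23792e-07
Denominator = 18 * mu = 18 * 0.001 = 0.018
v_s = 4.23792e-07 / 0.018 = 2.3544e-05 m/s
Check: Re = rho_f * v_s * d / mu = 1000 * 2.3544e-05 * 2.4e-05 / 0.001 = 5.65e-04 < 1, so Stokes' law applies.

2.3544e-05 m/s


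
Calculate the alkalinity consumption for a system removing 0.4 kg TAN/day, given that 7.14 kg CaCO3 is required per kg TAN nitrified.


Alkalinity factor: 7.14 kg CaCO3 consumed per kg TAN nitrified
alk = 0.4 kg TAN * 7.14 = 2.856 kg CaCO3/day

2.856 kg CaCO3/day


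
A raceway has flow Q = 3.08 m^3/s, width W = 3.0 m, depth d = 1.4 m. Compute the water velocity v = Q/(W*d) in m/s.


Cross-sectional area = W * d = 3.0 * 1.4 = 4.2 m^2
Velocity = Q / A = 3.08 / 4.2 = 0.733333 m/s

0.733333 m/s


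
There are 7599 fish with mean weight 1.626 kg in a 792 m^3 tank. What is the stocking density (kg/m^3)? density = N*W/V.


Total biomass = 7599 fish * 1.626 kg = 12355.974 kg
Density = total biomass / volume = 12355.974 / 792 = 15.601 kg/m^3

15.601 kg/m^3


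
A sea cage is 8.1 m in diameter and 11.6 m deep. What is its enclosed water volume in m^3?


r = d/2 = 8.1/2 = 4.05 m
Base area = pi*r^2 = pi*4.05^2 = 51.529974 m^2
Volume = 51.529974 * 11.6 = 597.748 m^3

597.748 m^3


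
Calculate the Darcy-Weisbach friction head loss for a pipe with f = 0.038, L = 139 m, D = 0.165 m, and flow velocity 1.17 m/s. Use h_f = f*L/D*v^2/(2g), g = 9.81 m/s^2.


v^2 = 1.17^2 = 1.3689 m^2/s^2
L/D = 139/0.165 = 842.42424
h_f = f*(L/D)*v^2/(2g) = 0.038 * 842.42424 * 1.3689 / 19.62 = 2.23351 m

2.23351 m


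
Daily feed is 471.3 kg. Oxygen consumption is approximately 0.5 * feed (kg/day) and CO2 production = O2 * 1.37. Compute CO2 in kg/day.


O2 = 471.3 * 0.5 = 235.65
CO2 = 235.65 * 1.37 = 322.8405

322.8405 kg/day


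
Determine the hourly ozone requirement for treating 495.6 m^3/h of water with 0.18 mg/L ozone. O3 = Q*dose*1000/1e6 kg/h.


O3 demand (mg/h) = Q * dose * 1000 = 495.6 * 0.18 * 1000 = 89208 mg/h
Convert mg to kg: 89208 / 1e6 = 0.089208 kg/h

0.089208 kg/h


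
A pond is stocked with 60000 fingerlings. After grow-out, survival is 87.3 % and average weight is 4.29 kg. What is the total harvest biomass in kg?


Survivors = 60000 * 87.3/100 = 52380 fish
Harvest biomass = survivors * W_f = 52380 * 4.29 = 224710.2 kg

224710.2 kg


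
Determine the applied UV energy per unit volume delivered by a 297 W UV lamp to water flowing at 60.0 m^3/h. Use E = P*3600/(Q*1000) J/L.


Energy delivered per hour = 297 W * 3600 s = 1069200 J/h
Volume treated per hour = 60.0 m^3/h * 1000 = 60000 L/h
dose = 1069200 / 60000 = 17.82 J/L

17.82 J/L


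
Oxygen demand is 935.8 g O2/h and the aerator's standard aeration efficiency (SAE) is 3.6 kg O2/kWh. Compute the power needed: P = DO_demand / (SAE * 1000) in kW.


SAE in g O2/kWh = 3.6 * 1000 = 3600 g/kWh
P = DO_demand / SAE_g = 935.8 / 3600 = 0.259944 kW

0.259944 kW


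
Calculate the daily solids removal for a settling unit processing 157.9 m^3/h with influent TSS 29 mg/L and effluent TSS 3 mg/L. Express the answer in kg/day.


Concentration drop: TSS_in - TSS_out = 29 - 3 = 26 mg/L
Hourly solids removed = Q * dTSS = 157.9 m^3/h * 26 mg/L = 4105.4 g/h  (m^3/h * mg/L = g/h)
Daily solids removed = 4105.4 * 24 = 98529.6 g/day
Convert g to kg: 98529.6 / 1000 = 98.5296 kg/day

98.5296 kg/day


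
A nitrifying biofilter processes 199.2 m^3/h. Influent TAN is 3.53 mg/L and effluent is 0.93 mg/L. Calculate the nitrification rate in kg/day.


Concentration drop: TAN_in - TAN_out = 3.53 - 0.93 = 2.6 mg/L
Hourly TAN removed = Q * dTAN = 199.2 m^3/h * 2.6 mg/L = 517.92 g/h  (m^3/h * mg/L = g/h)
Daily TAN removed = 517.92 * 24 = 12430.08 g/day
Convert to kg/day: 12430.08 / 1000 = 12.43008 kg/day

12.43008 kg/day


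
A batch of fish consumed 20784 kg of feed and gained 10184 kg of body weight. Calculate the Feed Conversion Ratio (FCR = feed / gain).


FCR = feed consumed / weight gained
FCR = 20784 kg / 10184 kg = 2.04085

2.04085


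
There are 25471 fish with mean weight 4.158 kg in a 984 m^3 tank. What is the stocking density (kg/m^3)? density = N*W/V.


Total biomass = 25471 fish * 4.158 kg = 105908.418 kg
Density = total biomass / volume = 105908.418 / 984 = 107.631 kg/m^3

107.631 kg/m^3


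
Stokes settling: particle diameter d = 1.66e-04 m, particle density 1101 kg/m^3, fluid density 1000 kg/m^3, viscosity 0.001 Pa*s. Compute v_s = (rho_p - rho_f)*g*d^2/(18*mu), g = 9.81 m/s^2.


Density difference: rho_p - rho_f = 1101 - 1000 = 101 kg/m^3
d^2 = (1.66e-04)^2 = 2.7556e-08 m^2
Numerator = (rho_p - rho_f) * g * d^2 = 101 * 9.81 * 2.7556e-08 = 2.730276e-05
Denominator = 18 * mu = 18 * 0.001 = 0.018
v_s = 2.730276e-05 / 0.018 = 0.00151682 m/s
Check: Re = rho_f * v_s * d / mu = 1000 * 0.00151682 * 1.66e-04 / 0.001 = 0.252 < 1, so Stokes' law applies.

0.00151682 m/s


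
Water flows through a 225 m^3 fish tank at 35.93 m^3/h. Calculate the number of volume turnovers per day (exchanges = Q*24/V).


Daily flow volume = 35.93 m^3/h * 24 h = 862.32 m^3/day
Exchanges = daily flow / tank volume = 862.32 / 225 = 3.83253 exchanges/day

3.83253 exchanges/day


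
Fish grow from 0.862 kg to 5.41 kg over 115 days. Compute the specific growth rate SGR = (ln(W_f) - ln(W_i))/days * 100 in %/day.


ln(W_f) = ln(5.41) = 1.6882491
ln(W_i) = ln(0.862) = -0.14850001
ln(W_f) - ln(W_i) = 1.6882491 - -0.14850001 = 1.8367491
SGR = 1.8367491 / 115 * 100 = 1.59717 %/day

1.59717 %/day


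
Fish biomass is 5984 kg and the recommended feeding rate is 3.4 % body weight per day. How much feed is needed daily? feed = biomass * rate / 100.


Feeding rate fraction = 3.4% / 100 = 0.034
Daily feed = 5984 kg * 0.034 = 203.456 kg/day

203.456 kg/day


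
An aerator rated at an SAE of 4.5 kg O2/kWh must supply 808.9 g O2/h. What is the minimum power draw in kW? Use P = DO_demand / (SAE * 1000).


SAE in g O2/kWh = 4.5 * 1000 = 4500 g/kWh
P = DO_demand / SAE_g = 808.9 / 4500 = 0.179756 kW

0.179756 kW


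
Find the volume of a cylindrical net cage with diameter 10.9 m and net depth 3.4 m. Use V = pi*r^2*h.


r = d/2 = 10.9/2 = 5.45 m
Base area = pi*r^2 = pi*5.45^2 = 93.313156 m^2
Volume = 93.313156 * 3.4 = 317.265 m^3

317.265 m^3


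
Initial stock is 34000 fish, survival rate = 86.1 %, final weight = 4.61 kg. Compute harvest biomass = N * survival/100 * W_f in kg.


Survivors = 34000 * 86.1/100 = 29274 fish
Harvest biomass = survivors * W_f = 29274 * 4.61 = 134953.14 kg

134953.14 kg


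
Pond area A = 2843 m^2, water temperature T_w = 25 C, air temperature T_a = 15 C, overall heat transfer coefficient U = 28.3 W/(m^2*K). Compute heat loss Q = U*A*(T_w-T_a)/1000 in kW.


Temperature difference dT = 25 - 15 = 10 K
Heat loss (W) = U * A * dT = 28.3 * 2843 * 10 = 804569 W
Convert to kW: 804569 / 1000 = 804.569 kW

804.569 kW


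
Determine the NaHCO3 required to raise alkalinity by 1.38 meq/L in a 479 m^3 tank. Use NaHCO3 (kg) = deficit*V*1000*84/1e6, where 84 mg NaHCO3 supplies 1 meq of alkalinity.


Tank volume in L = 479 m^3 * 1000 = 479000 L
Total meq required = 1.38 meq/L * 479000 L = 661020 meq
NaHCO3 mass = 661020 meq * 84 mg/meq / 1e6 = 55.5257 kg

55.5257 kg


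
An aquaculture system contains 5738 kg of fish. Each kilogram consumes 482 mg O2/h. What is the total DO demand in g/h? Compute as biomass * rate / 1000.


Total O2 consumption (mg/h) = 5738 kg * 482 mg/(kg*h) = 2765716 mg/h
Convert to g/h: 2765716 / 1000 = 2765.716 g/h

2765.716 g/h


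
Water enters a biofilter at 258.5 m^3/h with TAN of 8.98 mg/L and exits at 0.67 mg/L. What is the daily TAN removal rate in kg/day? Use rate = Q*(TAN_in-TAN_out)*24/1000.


Concentration drop: TAN_in - TAN_out = 8.98 - 0.67 = 8.31 mg/L
Hourly TAN removed = Q * dTAN = 258.5 m^3/h * 8.31 mg/L = 2148.135 g/h  (m^3/h * mg/L = g/h)
Daily TAN removed = 2148.135 * 24 = 51555.24 g/day
Convert to kg/day: 51555.24 / 1000 = 51.55524 kg/day

51.55524 kg/day


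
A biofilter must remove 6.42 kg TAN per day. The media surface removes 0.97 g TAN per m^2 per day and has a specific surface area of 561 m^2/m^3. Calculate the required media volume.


A = 6.42*1000 / 0.97 = 6618.5567 m^2
V = 6618.5567 / 561 = 11.7978

11.7978 m^3


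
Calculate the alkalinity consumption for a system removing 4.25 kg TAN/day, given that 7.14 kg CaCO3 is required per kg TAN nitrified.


Alkalinity factor: 7.14 kg CaCO3 consumed per kg TAN nitrified
alk = 4.25 kg TAN * 7.14 = 30.345 kg CaCO3/day

30.345 kg CaCO3/day


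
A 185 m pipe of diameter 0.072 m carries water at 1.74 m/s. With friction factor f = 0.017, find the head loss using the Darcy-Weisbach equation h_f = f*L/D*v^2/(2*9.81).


v^2 = 1.74^2 = 3.0276 m^2/s^2
L/D = 185/0.072 = 2569.4444
h_f = f*(L/D)*v^2/(2g) = 0.017 * 2569.4444 * 3.0276 / 19.62 = 6.74043 m

6.74043 m


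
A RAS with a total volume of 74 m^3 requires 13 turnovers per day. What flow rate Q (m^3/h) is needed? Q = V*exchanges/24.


Daily recirculation volume = 74 m^3 * 13 = 962 m^3/day
Flow rate Q = daily volume / 24 h = 962 / 24 = 40.0833 m^3/h

40.0833 m^3/h


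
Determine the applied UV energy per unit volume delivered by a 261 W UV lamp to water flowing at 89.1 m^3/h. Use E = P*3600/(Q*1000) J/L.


Energy delivered per hour = 261 W * 3600 s = 939600 J/h
Volume treated per hour = 89.1 m^3/h * 1000 = 89100 L/h
dose = 939600 / 89100 = 10.5455 J/L

10.5455 J/L


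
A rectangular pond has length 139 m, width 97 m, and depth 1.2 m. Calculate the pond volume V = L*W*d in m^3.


Base area = L * W = 139 * 97 = 13483 m^2
Volume = area * depth = 13483 * 1.2 = 16179.6 m^3

16179.6 m^3


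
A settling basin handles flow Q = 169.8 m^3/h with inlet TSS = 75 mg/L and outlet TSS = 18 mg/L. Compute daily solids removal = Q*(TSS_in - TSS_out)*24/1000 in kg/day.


Concentration drop: TSS_in - TSS_out = 75 - 18 = 57 mg/L
Hourly solids removed = Q * dTSS = 169.8 m^3/h * 57 mg/L = 9678.6 g/h  (m^3/h * mg/L = g/h)
Daily solids removed = 9678.6 * 24 = 232286.4 g/day
Convert g to kg: 232286.4 / 1000 = 232.2864 kg/day

232.2864 kg/day


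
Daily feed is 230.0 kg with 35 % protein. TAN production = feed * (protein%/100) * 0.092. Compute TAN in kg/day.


Protein in feed = 230.0 * 35/100 = 80.5 kg/day
TAN = protein * 0.092 = 80.5 * 0.092 = 7.406 kg/day

7.406 kg/day


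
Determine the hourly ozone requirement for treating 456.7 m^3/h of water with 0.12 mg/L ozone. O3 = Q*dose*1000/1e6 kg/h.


O3 demand (mg/h) = Q * dose * 1000 = 456.7 * 0.12 * 1000 = 54804 mg/h
Convert mg to kg: 54804 / 1e6 = 0.054804 kg/h

0.054804 kg/h


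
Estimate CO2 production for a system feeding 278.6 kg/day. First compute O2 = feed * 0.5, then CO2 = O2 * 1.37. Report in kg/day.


O2 = 278.6 * 0.5 = 139.3
CO2 = 139.3 * 1.37 = 190.841

190.841 kg/day


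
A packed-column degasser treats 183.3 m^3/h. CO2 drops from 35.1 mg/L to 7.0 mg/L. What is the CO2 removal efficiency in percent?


CO2_out / CO2_in = 7.0 / 35.1 = 0.1994302
Fraction remaining = 0.1994302
efficiency = (1 - 0.1994302) * 100 = 80.057 %

80.057 %


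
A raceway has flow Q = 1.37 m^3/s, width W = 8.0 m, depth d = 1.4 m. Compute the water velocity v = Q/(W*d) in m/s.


Cross-sectional area = W * d = 8.0 * 1.4 = 11.2 m^2
Velocity = Q / A = 1.37 / 11.2 = 0.122321 m/s

0.122321 m/s


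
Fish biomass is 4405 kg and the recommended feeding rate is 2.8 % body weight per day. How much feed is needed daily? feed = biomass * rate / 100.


Feeding rate fraction = 2.8% / 100 = 0.028
Daily feed = 4405 kg * 0.028 = 123.34 kg/day

123.34 kg/day


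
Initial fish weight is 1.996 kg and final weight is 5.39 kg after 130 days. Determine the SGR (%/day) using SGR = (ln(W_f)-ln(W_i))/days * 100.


ln(W_f) = ln(5.39) = 1.6845454
ln(W_i) = ln(1.996) = 0.69114518
ln(W_f) - ln(W_i) = 1.6845454 - 0.69114518 = 0.99340022
SGR = 0.99340022 / 130 * 100 = 0.764154 %/day

0.764154 %/day


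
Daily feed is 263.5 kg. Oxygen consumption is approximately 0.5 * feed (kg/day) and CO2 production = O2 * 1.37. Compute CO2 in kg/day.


O2 = 263.5 * 0.5 = 131.75
CO2 = 131.75 * 1.37 = 180.4975

180.4975 kg/day


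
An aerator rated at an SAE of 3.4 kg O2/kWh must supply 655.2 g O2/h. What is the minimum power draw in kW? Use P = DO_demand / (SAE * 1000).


SAE in g O2/kWh = 3.4 * 1000 = 3400 g/kWh
P = DO_demand / SAE_g = 655.2 / 3400 = 0.192706 kW

0.192706 kW


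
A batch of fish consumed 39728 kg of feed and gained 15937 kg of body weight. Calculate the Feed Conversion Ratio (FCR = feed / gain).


FCR = feed consumed / weight gained
FCR = 39728 kg / 15937 kg = 2.49282

2.49282


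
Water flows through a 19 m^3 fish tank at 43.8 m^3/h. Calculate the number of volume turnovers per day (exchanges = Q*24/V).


Daily flow volume = 43.8 m^3/h * 24 h = 1051.2 m^3/day
Exchanges = daily flow / tank volume = 1051.2 / 19 = 55.3263 exchanges/day

55.3263 exchanges/day


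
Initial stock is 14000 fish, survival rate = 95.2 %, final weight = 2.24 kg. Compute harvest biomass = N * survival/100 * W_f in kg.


Survivors = 14000 * 95.2/100 = 13328 fish
Harvest biomass = survivors * W_f = 13328 * 2.24 = 29854.72 kg

29854.72 kg


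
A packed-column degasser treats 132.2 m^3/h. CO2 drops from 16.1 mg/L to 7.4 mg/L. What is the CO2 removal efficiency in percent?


CO2_out / CO2_in = 7.4 / 16.1 = 0.45962733
Fraction remaining = 0.45962733
efficiency = (1 - 0.45962733) * 100 = 54.0373 %

54.0373 %


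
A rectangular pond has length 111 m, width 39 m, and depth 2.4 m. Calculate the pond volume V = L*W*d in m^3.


Base area = L * W = 111 * 39 = 4329 m^2
Volume = area * depth = 4329 * 2.4 = 10389.6 m^3

10389.6 m^3


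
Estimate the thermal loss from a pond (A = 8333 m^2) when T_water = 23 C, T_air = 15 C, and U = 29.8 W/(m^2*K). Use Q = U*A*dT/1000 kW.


Temperature difference dT = 23 - 15 = 8 K
Heat loss (W) = U * A * dT = 29.8 * 8333 * 8 = 1986587.2 W
Convert to kW: 1986587.2 / 1000 = 1986.5872 kW

1986.5872 kW


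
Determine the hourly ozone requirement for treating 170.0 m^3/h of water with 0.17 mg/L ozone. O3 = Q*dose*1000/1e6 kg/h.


O3 demand (mg/h) = Q * dose * 1000 = 170.0 * 0.17 * 1000 = 28900 mg/h
Convert mg to kg: 28900 / 1e6 = 0.0289 kg/h

0.0289 kg/h


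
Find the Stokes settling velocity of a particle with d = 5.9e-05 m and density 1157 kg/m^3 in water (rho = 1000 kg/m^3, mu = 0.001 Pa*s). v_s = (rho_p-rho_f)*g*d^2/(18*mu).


Density difference: rho_p - rho_f = 1157 - 1000 = 157 kg/m^3
d^2 = (5.9e-05)^2 = 3.481e-09 m^2
Numerator = (rho_p - rho_f) * g * d^2 = 157 * 9.81 * 3.481e-09 = 5.3613318e-06
Denominator = 18 * mu = 18 * 0.001 = 0.018
v_s = 5.3613318e-06 / 0.018 = 2.97852e-04 m/s
Check: Re = rho_f * v_s * d / mu = 1000 * 2.97852e-04 * 5.9e-05 / 0.001 = 0.0176 < 1, so Stokes' law applies.

2.97852e-04 m/s


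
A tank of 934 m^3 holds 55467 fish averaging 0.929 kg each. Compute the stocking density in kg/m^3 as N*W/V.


Total biomass = 55467 fish * 0.929 kg = 51528.843 kg
Density = total biomass / volume = 51528.843 / 934 = 55.1701 kg/m^3

55.1701 kg/m^3


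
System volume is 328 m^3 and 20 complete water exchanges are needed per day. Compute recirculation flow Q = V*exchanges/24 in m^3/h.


Daily recirculation volume = 328 m^3 * 20 = 6560 m^3/day
Flow rate Q = daily volume / 24 h = 6560 / 24 = 273.333 m^3/h

273.333 m^3/h


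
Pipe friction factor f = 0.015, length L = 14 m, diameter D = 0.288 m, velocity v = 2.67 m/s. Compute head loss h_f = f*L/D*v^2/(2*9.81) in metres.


v^2 = 2.67^2 = 7.1289 m^2/s^2
L/D = 14/0.288 = 48.611111
h_f = f*(L/D)*v^2/(2g) = 0.015 * 48.611111 * 7.1289 / 19.62 = 0.264942 m

0.264942 m


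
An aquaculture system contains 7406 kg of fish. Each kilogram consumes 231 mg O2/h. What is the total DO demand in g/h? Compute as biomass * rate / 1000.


Total O2 consumption (mg/h) = 7406 kg * 231 mg/(kg*h) = 1710786 mg/h
Convert to g/h: 1710786 / 1000 = 1710.786 g/h

1710.786 g/h


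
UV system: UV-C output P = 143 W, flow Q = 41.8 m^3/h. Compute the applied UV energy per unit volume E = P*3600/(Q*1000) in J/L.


Energy delivered per hour = 143 W * 3600 s = 514800 J/h
Volume treated per hour = 41.8 m^3/h * 1000 = 41800 L/h
dose = 514800 / 41800 = 12.3158 J/L

12.3158 J/L


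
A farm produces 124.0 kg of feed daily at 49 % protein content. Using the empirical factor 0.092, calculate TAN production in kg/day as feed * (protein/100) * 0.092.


Protein in feed = 124.0 * 49/100 = 60.76 kg/day
TAN = protein * 0.092 = 60.76 * 0.092 = 5.58992 kg/day

5.58992 kg/day


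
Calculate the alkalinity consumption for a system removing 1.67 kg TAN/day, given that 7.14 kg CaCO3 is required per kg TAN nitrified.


Alkalinity factor: 7.14 kg CaCO3 consumed per kg TAN nitrified
alk = 1.67 kg TAN * 7.14 = 11.9238 kg CaCO3/day

11.9238 kg CaCO3/day


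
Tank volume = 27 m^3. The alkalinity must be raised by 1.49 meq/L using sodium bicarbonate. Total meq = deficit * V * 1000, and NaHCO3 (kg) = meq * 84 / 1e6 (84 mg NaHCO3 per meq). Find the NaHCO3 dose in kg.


Tank volume in L = 27 m^3 * 1000 = 27000 L
Total meq required = 1.49 meq/L * 27000 L = 40230 meq
NaHCO3 mass = 40230 meq * 84 mg/meq / 1e6 = 3.37932 kg

3.37932 kg


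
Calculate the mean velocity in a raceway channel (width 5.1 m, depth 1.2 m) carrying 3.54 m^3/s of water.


Cross-sectional area = W * d = 5.1 * 1.2 = 6.12 m^2
Velocity = Q / A = 3.54 / 6.12 = 0.578431 m/s

0.578431 m/s


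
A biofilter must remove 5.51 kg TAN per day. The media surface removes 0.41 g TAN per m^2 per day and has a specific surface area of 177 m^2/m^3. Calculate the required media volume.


A = 5.51*1000 / 0.41 = 13439.024 m^2
V = 13439.024 / 177 = 75.9267

75.9267 m^3


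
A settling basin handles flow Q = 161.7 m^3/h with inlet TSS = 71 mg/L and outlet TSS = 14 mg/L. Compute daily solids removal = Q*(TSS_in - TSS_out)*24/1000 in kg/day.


Concentration drop: TSS_in - TSS_out = 71 - 14 = 57 mg/L
Hourly solids removed = Q * dTSS = 161.7 m^3/h * 57 mg/L = 9216.9 g/h  (m^3/h * mg/L = g/h)
Daily solids removed = 9216.9 * 24 = 221205.6 g/day
Convert g to kg: 221205.6 / 1000 = 221.2056 kg/day

221.2056 kg/day


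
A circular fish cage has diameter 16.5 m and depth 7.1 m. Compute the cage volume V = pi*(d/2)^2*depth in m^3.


r = d/2 = 16.5/2 = 8.25 m
Base area = pi*r^2 = pi*8.25^2 = 213.82465 m^2
Volume = 213.82465 * 7.1 = 1518.16 m^3

1518.16 m^3


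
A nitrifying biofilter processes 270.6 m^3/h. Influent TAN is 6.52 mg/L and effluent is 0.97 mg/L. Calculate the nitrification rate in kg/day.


Concentration drop: TAN_in - TAN_out = 6.52 - 0.97 = 5.55 mg/L
Hourly TAN removed = Q * dTAN = 270.6 m^3/h * 5.55 mg/L = 1501.83 g/h  (m^3/h * mg/L = g/h)
Daily TAN removed = 1501.83 * 24 = 36043.92 g/day
Convert to kg/day: 36043.92 / 1000 = 36.04392 kg/day

36.04392 kg/day


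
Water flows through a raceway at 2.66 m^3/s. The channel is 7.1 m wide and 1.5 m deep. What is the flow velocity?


Cross-sectional area = W * d = 7.1 * 1.5 = 10.65 m^2
Velocity = Q / A = 2.66 / 10.65 = 0.249765 m/s

0.249765 m/s


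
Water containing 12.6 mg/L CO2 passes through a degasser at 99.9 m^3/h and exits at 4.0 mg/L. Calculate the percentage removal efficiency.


CO2_out / CO2_in = 4.0 / 12.6 = 0.31746032
Fraction remaining = 0.31746032
efficiency = (1 - 0.31746032) * 100 = 68.254 %

68.254 %


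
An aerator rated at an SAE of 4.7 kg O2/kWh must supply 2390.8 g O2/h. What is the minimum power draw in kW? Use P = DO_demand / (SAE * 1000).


SAE in g O2/kWh = 4.7 * 1000 = 4700 g/kWh
P = DO_demand / SAE_g = 2390.8 / 4700 = 0.508681 kW

0.508681 kW


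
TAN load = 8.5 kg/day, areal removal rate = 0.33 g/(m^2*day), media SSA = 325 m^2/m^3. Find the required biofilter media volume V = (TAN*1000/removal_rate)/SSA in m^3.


A = 8.5*1000 / 0.33 = 25757.576 m^2
V = 25757.576 / 325 = 79.2541

79.2541 m^3


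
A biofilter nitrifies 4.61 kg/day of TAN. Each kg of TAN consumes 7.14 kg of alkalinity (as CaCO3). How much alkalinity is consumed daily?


Alkalinity factor: 7.14 kg CaCO3 consumed per kg TAN nitrified
alk = 4.61 kg TAN * 7.14 = 32.9154 kg CaCO3/day

32.9154 kg CaCO3/day


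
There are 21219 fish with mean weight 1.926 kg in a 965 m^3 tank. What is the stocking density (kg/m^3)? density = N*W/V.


Total biomass = 21219 fish * 1.926 kg = 40867.794 kg
Density = total biomass / volume = 40867.794 / 965 = 42.35 kg/m^3

42.35 kg/m^3


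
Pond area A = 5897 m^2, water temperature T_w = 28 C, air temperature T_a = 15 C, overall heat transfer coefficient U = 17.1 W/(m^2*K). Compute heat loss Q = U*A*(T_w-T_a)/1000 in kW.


Temperature difference dT = 28 - 15 = 13 K
Heat loss (W) = U * A * dT = 17.1 * 5897 * 13 = 1310903.1 W
Convert to kW: 1310903.1 / 1000 = 1310.9031 kW

1310.9031 kW


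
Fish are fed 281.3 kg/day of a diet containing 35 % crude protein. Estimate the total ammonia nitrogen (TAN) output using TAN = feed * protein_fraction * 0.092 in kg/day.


Protein in feed = 281.3 * 35/100 = 98.455 kg/day
TAN = protein * 0.092 = 98.455 * 0.092 = 9.05786 kg/day

9.05786 kg/day


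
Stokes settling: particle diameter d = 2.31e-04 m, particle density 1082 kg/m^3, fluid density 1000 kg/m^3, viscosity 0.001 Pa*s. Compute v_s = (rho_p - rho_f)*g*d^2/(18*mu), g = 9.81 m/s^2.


Density difference: rho_p - rho_f = 1082 - 1000 = 82 kg/m^3
d^2 = (2.31e-04)^2 = 5.3361e-08 m^2
Numerator = (rho_p - rho_f) * g * d^2 = 82 * 9.81 * 5.3361e-08 = 4.2924656e-05
Denominator = 18 * mu = 18 * 0.001 = 0.018
v_s = 4.2924656e-05 / 0.018 = 0.0023847 m/s
Check: Re = rho_f * v_s * d / mu = 1000 * 0.0023847 * 2.31e-04 / 0.001 = 0.551 < 1, so Stokes' law applies.

0.0023847 m/s


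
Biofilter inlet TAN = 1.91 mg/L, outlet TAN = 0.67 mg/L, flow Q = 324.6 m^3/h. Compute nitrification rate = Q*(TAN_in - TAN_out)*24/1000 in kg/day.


Concentration drop: TAN_in - TAN_out = 1.91 - 0.67 = 1.24 mg/L
Hourly TAN removed = Q * dTAN = 324.6 m^3/h * 1.24 mg/L = 402.504 g/h  (m^3/h * mg/L = g/h)
Daily TAN removed = 402.504 * 24 = 9660.096 g/day
Convert to kg/day: 9660.096 / 1000 = 9.660096 kg/day

9.660096 kg/day


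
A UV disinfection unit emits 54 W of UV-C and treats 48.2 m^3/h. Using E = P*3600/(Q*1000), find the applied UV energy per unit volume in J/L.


Energy delivered per hour = 54 W * 3600 s = 194400 J/h
Volume treated per hour = 48.2 m^3/h * 1000 = 48200 L/h
dose = 194400 / 48200 = 4.0332 J/L

4.0332 J/L


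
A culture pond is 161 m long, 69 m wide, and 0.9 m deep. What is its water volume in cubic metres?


Base area = L * W = 161 * 69 = 11109 m^2
Volume = area * depth = 11109 * 0.9 = 9998.1 m^3

9998.1 m^3


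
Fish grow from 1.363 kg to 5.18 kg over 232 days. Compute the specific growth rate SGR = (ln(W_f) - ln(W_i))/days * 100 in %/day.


ln(W_f) = ln(5.18) = 1.6448051
ln(W_i) = ln(1.363) = 0.30968815
ln(W_f) - ln(W_i) = 1.6448051 - 0.30968815 = 1.3351169
SGR = 1.3351169 / 232 * 100 = 0.575481 %/day

0.575481 %/day


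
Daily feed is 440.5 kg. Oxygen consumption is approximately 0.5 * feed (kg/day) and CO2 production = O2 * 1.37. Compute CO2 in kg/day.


O2 = 440.5 * 0.5 = 220.25
CO2 = 220.25 * 1.37 = 301.7425

301.7425 kg/day
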